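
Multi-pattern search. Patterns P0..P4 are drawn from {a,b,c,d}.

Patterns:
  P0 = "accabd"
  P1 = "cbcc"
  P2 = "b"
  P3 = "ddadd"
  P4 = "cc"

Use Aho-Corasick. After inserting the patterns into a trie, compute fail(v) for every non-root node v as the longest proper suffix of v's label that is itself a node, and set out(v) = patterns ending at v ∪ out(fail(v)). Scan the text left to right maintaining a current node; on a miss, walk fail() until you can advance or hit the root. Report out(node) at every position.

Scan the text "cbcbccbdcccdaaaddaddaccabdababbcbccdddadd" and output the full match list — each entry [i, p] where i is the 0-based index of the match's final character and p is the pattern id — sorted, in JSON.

Build automaton:
Trie nodes:
  n0 'ε': a→1 b→11 c→7 d→12
  n1 'a': c→2
  n2 'ac': c→3
  n3 'acc': a→4
  n4 'acca': b→5
  n5 'accab': d→6
  n6 'accabd': ·  ←P0
  n7 'c': b→8 c→17
  n8 'cb': c→9
  n9 'cbc': c→10
  n10 'cbcc': ·  ←P1
  n11 'b': ·  ←P2
  n12 'd': d→13
  n13 'dd': a→14
  n14 'dda': d→15
  n15 'ddad': d→16
  n16 'ddadd': ·  ←P3
  n17 'cc': ·  ←P4

Failure links (BFS by depth):
  fail(1) 'a': from fail(0)=0 chase 'a': 0 ⇒ 0;  out=∅∪out(0)=∅
  fail(7) 'c': from fail(0)=0 chase 'c': 0 ⇒ 0;  out=∅∪out(0)=∅
  fail(11) 'b': from fail(0)=0 chase 'b': 0 ⇒ 0;  out={2}∪out(0)={2}
  fail(12) 'd': from fail(0)=0 chase 'd': 0 ⇒ 0;  out=∅∪out(0)=∅
  fail(2) 'ac': from fail(1)=0 chase 'c': 0 ⇒ 7;  out=∅∪out(7)=∅
  fail(8) 'cb': from fail(7)=0 chase 'b': 0 ⇒ 11;  out=∅∪out(11)={2}
  fail(13) 'dd': from fail(12)=0 chase 'd': 0 ⇒ 12;  out=∅∪out(12)=∅
  fail(17) 'cc': from fail(7)=0 chase 'c': 0 ⇒ 7;  out={4}∪out(7)={4}
  fail(3) 'acc': from fail(2)=7 chase 'c': 7 ⇒ 17;  out=∅∪out(17)={4}
  fail(9) 'cbc': from fail(8)=11 chase 'c': 11→0 ⇒ 7;  out=∅∪out(7)=∅
  fail(14) 'dda': from fail(13)=12 chase 'a': 12→0 ⇒ 1;  out=∅∪out(1)=∅
  fail(4) 'acca': from fail(3)=17 chase 'a': 17→7→0 ⇒ 1;  out=∅∪out(1)=∅
  fail(10) 'cbcc': from fail(9)=7 chase 'c': 7 ⇒ 17;  out={1}∪out(17)={1,4}
  fail(15) 'ddad': from fail(14)=1 chase 'd': 1→0 ⇒ 12;  out=∅∪out(12)=∅
  fail(5) 'accab': from fail(4)=1 chase 'b': 1→0 ⇒ 11;  out=∅∪out(11)={2}
  fail(16) 'ddadd': from fail(15)=12 chase 'd': 12 ⇒ 13;  out={3}∪out(13)={3}
  fail(6) 'accabd': from fail(5)=11 chase 'd': 11→0 ⇒ 12;  out={0}∪out(12)={0}

Text stream:
[0] read 'c'  n0⇒n7
[1] read 'b'  n7⇒n8  → match P2@[1:1]
[2] read 'c'  n8⇒n9
[3] read 'b'  n9⇒n8 (via fail)  → match P2@[3:3]
[4] read 'c'  n8⇒n9
[5] read 'c'  n9⇒n10  → match P1@[2:5],P4@[4:5]
[6] read 'b'  n10⇒n8 (via fail)  → match P2@[6:6]
[7] read 'd'  n8⇒n12 (via fail)
[8] read 'c'  n12⇒n7 (via fail)
[9] read 'c'  n7⇒n17  → match P4@[8:9]
[10] read 'c'  n17⇒n17 (via fail)  → match P4@[9:10]
[11] read 'd'  n17⇒n12 (via fail)
[12] read 'a'  n12⇒n1 (via fail)
[13] read 'a'  n1⇒n1 (via fail)
[14] read 'a'  n1⇒n1 (via fail)
[15] read 'd'  n1⇒n12 (via fail)
[16] read 'd'  n12⇒n13
[17] read 'a'  n13⇒n14
[18] read 'd'  n14⇒n15
[19] read 'd'  n15⇒n16  → match P3@[15:19]
[20] read 'a'  n16⇒n14 (via fail)
[21] read 'c'  n14⇒n2 (via fail)
[22] read 'c'  n2⇒n3  → match P4@[21:22]
[23] read 'a'  n3⇒n4
[24] read 'b'  n4⇒n5  → match P2@[24:24]
[25] read 'd'  n5⇒n6  → match P0@[20:25]
[26] read 'a'  n6⇒n1 (via fail)
[27] read 'b'  n1⇒n11 (via fail)  → match P2@[27:27]
[28] read 'a'  n11⇒n1 (via fail)
[29] read 'b'  n1⇒n11 (via fail)  → match P2@[29:29]
[30] read 'b'  n11⇒n11 (via fail)  → match P2@[30:30]
[31] read 'c'  n11⇒n7 (via fail)
[32] read 'b'  n7⇒n8  → match P2@[32:32]
[33] read 'c'  n8⇒n9
[34] read 'c'  n9⇒n10  → match P1@[31:34],P4@[33:34]
[35] read 'd'  n10⇒n12 (via fail)
[36] read 'd'  n12⇒n13
[37] read 'd'  n13⇒n13 (via fail)
[38] read 'a'  n13⇒n14
[39] read 'd'  n14⇒n15
[40] read 'd'  n15⇒n16  → match P3@[36:40]

Matches: [[1,2],[3,2],[5,1],[5,4],[6,2],[9,4],[10,4],[19,3],[22,4],[24,2],[25,0],[27,2],[29,2],[30,2],[32,2],[34,1],[34,4],[40,3]]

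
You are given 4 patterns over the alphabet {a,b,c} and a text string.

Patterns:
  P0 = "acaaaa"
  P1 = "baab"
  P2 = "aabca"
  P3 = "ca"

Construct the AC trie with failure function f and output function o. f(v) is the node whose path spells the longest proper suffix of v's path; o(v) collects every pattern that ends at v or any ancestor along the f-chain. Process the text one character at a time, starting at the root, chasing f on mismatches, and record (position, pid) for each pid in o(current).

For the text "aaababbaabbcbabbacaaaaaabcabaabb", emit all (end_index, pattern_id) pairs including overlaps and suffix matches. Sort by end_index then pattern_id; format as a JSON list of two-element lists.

Build:
Trie nodes:
  n0 'ε': a→1 b→7 c→15
  n1 'a': a→11 c→2
  n2 'ac': a→3
  n3 'aca': a→4
  n4 'acaa': a→5
  n5 'acaaa': a→6
  n6 'acaaaa': ·  ←P0
  n7 'b': a→8
  n8 'ba': a→9
  n9 'baa': b→10
  n10 'baab': ·  ←P1
  n11 'aa': b→12
  n12 'aab': c→13
  n13 'aabc': a→14
  n14 'aabca': ·  ←P2
  n15 'c': a→16
  n16 'ca': ·  ←P3

BFS fail/out derivation:
  n1('a'): parent n0 fail=0; on 'a' 0 → fail=0;  out ∅∪∅=∅
  n7('b'): parent n0 fail=0; on 'b' 0 → fail=0;  out ∅∪∅=∅
  n15('c'): parent n0 fail=0; on 'c' 0 → fail=0;  out ∅∪∅=∅
  n2('ac'): parent n1 fail=0; on 'c' 0 → fail=15;  out ∅∪∅=∅
  n8('ba'): parent n7 fail=0; on 'a' 0 → fail=1;  out ∅∪∅=∅
  n11('aa'): parent n1 fail=0; on 'a' 0 → fail=1;  out ∅∪∅=∅
  n16('ca'): parent n15 fail=0; on 'a' 0 → fail=1;  out {3}∪∅={3}
  n3('aca'): parent n2 fail=15; on 'a' 15 → fail=16;  out ∅∪{3}={3}
  n9('baa'): parent n8 fail=1; on 'a' 1 → fail=11;  out ∅∪∅=∅
  n12('aab'): parent n11 fail=1; on 'b' 1→0 → fail=7;  out ∅∪∅=∅
  n4('acaa'): parent n3 fail=16; on 'a' 16→1 → fail=11;  out ∅∪∅=∅
  n10('baab'): parent n9 fail=11; on 'b' 11 → fail=12;  out {1}∪∅={1}
  n13('aabc'): parent n12 fail=7; on 'c' 7→0 → fail=15;  out ∅∪∅=∅
  n5('acaaa'): parent n4 fail=11; on 'a' 11→1 → fail=11;  out ∅∪∅=∅
  n14('aabca'): parent n13 fail=15; on 'a' 15 → fail=16;  out {2}∪{3}={2,3}
  n6('acaaaa'): parent n5 fail=11; on 'a' 11→1 → fail=11;  out {0}∪∅={0}

Scan:
pos 0 'a': at 1
pos 1 'a': at 11
pos 2 'a': at 11 (fail-walked)
pos 3 'b': at 12
pos 4 'a': at 8 (fail-walked)
pos 5 'b': at 7 (fail-walked)
pos 6 'b': at 7 (fail-walked)
pos 7 'a': at 8
pos 8 'a': at 9
pos 9 'b': at 10  → match P1@[6:9]
pos 10 'b': at 7 (fail-walked)
pos 11 'c': at 15 (fail-walked)
pos 12 'b': at 7 (fail-walked)
pos 13 'a': at 8
pos 14 'b': at 7 (fail-walked)
pos 15 'b': at 7 (fail-walked)
pos 16 'a': at 8
pos 17 'c': at 2 (fail-walked)
pos 18 'a': at 3  → match P3@[17:18]
pos 19 'a': at 4
pos 20 'a': at 5
pos 21 'a': at 6  → match P0@[16:21]
pos 22 'a': at 11 (fail-walked)
pos 23 'a': at 11 (fail-walked)
pos 24 'b': at 12
pos 25 'c': at 13
pos 26 'a': at 14  → match P2@[22:26],P3@[25:26]
pos 27 'b': at 7 (fail-walked)
pos 28 'a': at 8
pos 29 'a': at 9
pos 30 'b': at 10  → match P1@[27:30]
pos 31 'b': at 7 (fail-walked)

Result: [[9,1],[18,3],[21,0],[26,2],[26,3],[30,1]]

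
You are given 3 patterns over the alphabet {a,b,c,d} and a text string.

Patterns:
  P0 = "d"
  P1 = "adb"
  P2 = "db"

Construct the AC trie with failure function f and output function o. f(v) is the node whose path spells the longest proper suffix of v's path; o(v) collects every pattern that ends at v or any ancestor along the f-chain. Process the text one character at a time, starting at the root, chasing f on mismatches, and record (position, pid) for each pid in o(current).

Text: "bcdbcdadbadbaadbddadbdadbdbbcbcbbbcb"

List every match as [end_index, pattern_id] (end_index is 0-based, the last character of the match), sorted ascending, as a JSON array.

Build:
Trie nodes:
  n0 'ε': a→2 d→1
  n1 'd': b→5  [P0 ends]
  n2 'a': d→3
  n3 'ad': b→4
  n4 'adb': ·  [P1 ends]
  n5 'db': ·  [P2 ends]

Failure links (BFS by depth):
  n1('d'): parent n0 fail=0; on 'd' 0 → fail=0;  out {0}∪∅={0}
  n2('a'): parent n0 fail=0; on 'a' 0 → fail=0;  out ∅∪∅=∅
  n3('ad'): parent n2 fail=0; on 'd' 0 → fail=1;  out ∅∪{0}={0}
  n5('db'): parent n1 fail=0; on 'b' 0 → fail=0;  out {2}∪∅={2}
  n4('adb'): parent n3 fail=1; on 'b' 1 → fail=5;  out {1}∪{2}={1,2}

Scan:
i=0 'b': node 0→0
i=1 'c': node 0→0
i=2 'd': node 0→1  ** P0@[2:2]
i=3 'b': node 1→5  ** P2@[2:3]
i=4 'c': node 5→0 (fail-walked)
i=5 'd': node 0→1  ** P0@[5:5]
i=6 'a': node 1→2 (fail-walked)
i=7 'd': node 2→3  ** P0@[7:7]
i=8 'b': node 3→4  ** P1@[6:8],P2@[7:8]
i=9 'a': node 4→2 (fail-walked)
i=10 'd': node 2→3  ** P0@[10:10]
i=11 'b': node 3→4  ** P1@[9:11],P2@[10:11]
i=12 'a': node 4→2 (fail-walked)
i=13 'a': node 2→2 (fail-walked)
i=14 'd': node 2→3  ** P0@[14:14]
i=15 'b': node 3→4  ** P1@[13:15],P2@[14:15]
i=16 'd': node 4→1 (fail-walked)  ** P0@[16:16]
i=17 'd': node 1→1 (fail-walked)  ** P0@[17:17]
i=18 'a': node 1→2 (fail-walked)
i=19 'd': node 2→3  ** P0@[19:19]
i=20 'b': node 3→4  ** P1@[18:20],P2@[19:20]
i=21 'd': node 4→1 (fail-walked)  ** P0@[21:21]
i=22 'a': node 1→2 (fail-walked)
i=23 'd': node 2→3  ** P0@[23:23]
i=24 'b': node 3→4  ** P1@[22:24],P2@[23:24]
i=25 'd': node 4→1 (fail-walked)  ** P0@[25:25]
i=26 'b': node 1→5  ** P2@[25:26]
i=27 'b': node 5→0 (fail-walked)
i=28 'c': node 0→0
i=29 'b': node 0→0
i=30 'c': node 0→0
i=31 'b': node 0→0
i=32 'b': node 0→0
i=33 'b': node 0→0
i=34 'c': node 0→0
i=35 'b': node 0→0

Matches: [[2,0],[3,2],[5,0],[7,0],[8,1],[8,2],[10,0],[11,1],[11,2],[14,0],[15,1],[15,2],[16,0],[17,0],[19,0],[20,1],[20,2],[21,0],[23,0],[24,1],[24,2],[25,0],[26,2]]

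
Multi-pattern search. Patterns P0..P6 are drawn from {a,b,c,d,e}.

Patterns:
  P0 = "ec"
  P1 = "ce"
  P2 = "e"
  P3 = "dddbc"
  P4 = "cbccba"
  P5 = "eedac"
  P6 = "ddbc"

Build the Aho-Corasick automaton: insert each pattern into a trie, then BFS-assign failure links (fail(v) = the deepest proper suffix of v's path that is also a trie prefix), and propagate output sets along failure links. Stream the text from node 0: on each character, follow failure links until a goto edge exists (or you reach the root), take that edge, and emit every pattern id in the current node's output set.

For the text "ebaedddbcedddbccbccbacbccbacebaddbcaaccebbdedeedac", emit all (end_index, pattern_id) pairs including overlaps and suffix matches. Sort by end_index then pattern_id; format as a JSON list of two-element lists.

Construct AC machine:
Trie nodes:
  n0 'ε': c→3 d→5 e→1
  n1 'e': c→2 e→15  [P2 ends]
  n2 'ec': ·  [P0 ends]
  n3 'c': b→10 e→4
  n4 'ce': ·  [P1 ends]
  n5 'd': d→6
  n6 'dd': b→19 d→7
  n7 'ddd': b→8
  n8 'dddb': c→9
  n9 'dddbc': ·  [P3 ends]
  n10 'cb': c→11
  n11 'cbc': c→12
  n12 'cbcc': b→13
  n13 'cbccb': a→14
  n14 'cbccba': ·  [P4 ends]
  n15 'ee': d→16
  n16 'eed': a→17
  n17 'eeda': c→18
  n18 'eedac': ·  [P5 ends]
  n19 'ddb': c→20
  n20 'ddbc': ·  [P6 ends]

BFS fail/out derivation:
  n1('e'): parent n0 fail=0; on 'e' 0 → fail=0;  out {2}∪∅={2}
  n3('c'): parent n0 fail=0; on 'c' 0 → fail=0;  out ∅∪∅=∅
  n5('d'): parent n0 fail=0; on 'd' 0 → fail=0;  out ∅∪∅=∅
  n2('ec'): parent n1 fail=0; on 'c' 0 → fail=3;  out {0}∪∅={0}
  n4('ce'): parent n3 fail=0; on 'e' 0 → fail=1;  out {1}∪{2}={1,2}
  n6('dd'): parent n5 fail=0; on 'd' 0 → fail=5;  out ∅∪∅=∅
  n10('cb'): parent n3 fail=0; on 'b' 0 → fail=0;  out ∅∪∅=∅
  n15('ee'): parent n1 fail=0; on 'e' 0 → fail=1;  out ∅∪{2}={2}
  n7('ddd'): parent n6 fail=5; on 'd' 5 → fail=6;  out ∅∪∅=∅
  n11('cbc'): parent n10 fail=0; on 'c' 0 → fail=3;  out ∅∪∅=∅
  n16('eed'): parent n15 fail=1; on 'd' 1→0 → fail=5;  out ∅∪∅=∅
  n19('ddb'): parent n6 fail=5; on 'b' 5→0 → fail=0;  out ∅∪∅=∅
  n8('dddb'): parent n7 fail=6; on 'b' 6 → fail=19;  out ∅∪∅=∅
  n12('cbcc'): parent n11 fail=3; on 'c' 3→0 → fail=3;  out ∅∪∅=∅
  n17('eeda'): parent n16 fail=5; on 'a' 5→0 → fail=0;  out ∅∪∅=∅
  n20('ddbc'): parent n19 fail=0; on 'c' 0 → fail=3;  out {6}∪∅={6}
  n9('dddbc'): parent n8 fail=19; on 'c' 19 → fail=20;  out {3}∪{6}={3,6}
  n13('cbccb'): parent n12 fail=3; on 'b' 3 → fail=10;  out ∅∪∅=∅
  n18('eedac'): parent n17 fail=0; on 'c' 0 → fail=3;  out {5}∪∅={5}
  n14('cbccba'): parent n13 fail=10; on 'a' 10→0 → fail=0;  out {4}∪∅={4}

Text stream:
[0] read 'e'  n0⇒n1  ** P2@[0:0]
[1] read 'b'  n1⇒n0 ·f
[2] read 'a'  n0⇒n0
[3] read 'e'  n0⇒n1  ** P2@[3:3]
[4] read 'd'  n1⇒n5 ·f
[5] read 'd'  n5⇒n6
[6] read 'd'  n6⇒n7
[7] read 'b'  n7⇒n8
[8] read 'c'  n8⇒n9  ** P3@[4:8],P6@[5:8]
[9] read 'e'  n9⇒n4 ·f  ** P1@[8:9],P2@[9:9]
[10] read 'd'  n4⇒n5 ·f
[11] read 'd'  n5⇒n6
[12] read 'd'  n6⇒n7
[13] read 'b'  n7⇒n8
[14] read 'c'  n8⇒n9  ** P3@[10:14],P6@[11:14]
[15] read 'c'  n9⇒n3 ·f
[16] read 'b'  n3⇒n10
[17] read 'c'  n10⇒n11
[18] read 'c'  n11⇒n12
[19] read 'b'  n12⇒n13
[20] read 'a'  n13⇒n14  ** P4@[15:20]
[21] read 'c'  n14⇒n3 ·f
[22] read 'b'  n3⇒n10
[23] read 'c'  n10⇒n11
[24] read 'c'  n11⇒n12
[25] read 'b'  n12⇒n13
[26] read 'a'  n13⇒n14  ** P4@[21:26]
[27] read 'c'  n14⇒n3 ·f
[28] read 'e'  n3⇒n4  ** P1@[27:28],P2@[28:28]
[29] read 'b'  n4⇒n0 ·f
[30] read 'a'  n0⇒n0
[31] read 'd'  n0⇒n5
[32] read 'd'  n5⇒n6
[33] read 'b'  n6⇒n19
[34] read 'c'  n19⇒n20  ** P6@[31:34]
[35] read 'a'  n20⇒n0 ·f
[36] read 'a'  n0⇒n0
[37] read 'c'  n0⇒n3
[38] read 'c'  n3⇒n3 ·f
[39] read 'e'  n3⇒n4  ** P1@[38:39],P2@[39:39]
[40] read 'b'  n4⇒n0 ·f
[41] read 'b'  n0⇒n0
[42] read 'd'  n0⇒n5
[43] read 'e'  n5⇒n1 ·f  ** P2@[43:43]
[44] read 'd'  n1⇒n5 ·f
[45] read 'e'  n5⇒n1 ·f  ** P2@[45:45]
[46] read 'e'  n1⇒n15  ** P2@[46:46]
[47] read 'd'  n15⇒n16
[48] read 'a'  n16⇒n17
[49] read 'c'  n17⇒n18  ** P5@[45:49]

Matches: [[0,2],[3,2],[8,3],[8,6],[9,1],[9,2],[14,3],[14,6],[20,4],[26,4],[28,1],[28,2],[34,6],[39,1],[39,2],[43,2],[45,2],[46,2],[49,5]]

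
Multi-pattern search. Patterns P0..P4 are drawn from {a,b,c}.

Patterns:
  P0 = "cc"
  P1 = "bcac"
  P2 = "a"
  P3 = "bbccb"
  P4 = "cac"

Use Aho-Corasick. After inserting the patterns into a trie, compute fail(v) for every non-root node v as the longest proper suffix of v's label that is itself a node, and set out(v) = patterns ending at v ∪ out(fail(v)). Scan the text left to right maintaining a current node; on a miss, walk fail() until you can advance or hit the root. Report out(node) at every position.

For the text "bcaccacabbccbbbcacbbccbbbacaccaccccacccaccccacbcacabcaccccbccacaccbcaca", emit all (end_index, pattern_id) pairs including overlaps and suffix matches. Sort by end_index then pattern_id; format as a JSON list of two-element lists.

Construct AC machine:
Trie nodes:
  n0 'ε': a→7 b→3 c→1
  n1 'c': a→12 c→2
  n2 'cc': ·  [P0 ends]
  n3 'b': b→8 c→4
  n4 'bc': a→5
  n5 'bca': c→6
  n6 'bcac': ·  [P1 ends]
  n7 'a': ·  [P2 ends]
  n8 'bb': c→9
  n9 'bbc': c→10
  n10 'bbcc': b→11
  n11 'bbccb': ·  [P3 ends]
  n12 'ca': c→13
  n13 'cac': ·  [P4 ends]

BFS fail/out derivation:
  n1('c'): parent n0 fail=0; on 'c' 0 → fail=0;  out ∅∪∅=∅
  n3('b'): parent n0 fail=0; on 'b' 0 → fail=0;  out ∅∪∅=∅
  n7('a'): parent n0 fail=0; on 'a' 0 → fail=0;  out {2}∪∅={2}
  n2('cc'): parent n1 fail=0; on 'c' 0 → fail=1;  out {0}∪∅={0}
  n4('bc'): parent n3 fail=0; on 'c' 0 → fail=1;  out ∅∪∅=∅
  n8('bb'): parent n3 fail=0; on 'b' 0 → fail=3;  out ∅∪∅=∅
  n12('ca'): parent n1 fail=0; on 'a' 0 → fail=7;  out ∅∪{2}={2}
  n5('bca'): parent n4 fail=1; on 'a' 1 → fail=12;  out ∅∪{2}={2}
  n9('bbc'): parent n8 fail=3; on 'c' 3 → fail=4;  out ∅∪∅=∅
  n13('cac'): parent n12 fail=7; on 'c' 7→0 → fail=1;  out {4}∪∅={4}
  n6('bcac'): parent n5 fail=12; on 'c' 12 → fail=13;  out {1}∪{4}={1,4}
  n10('bbcc'): parent n9 fail=4; on 'c' 4→1 → fail=2;  out ∅∪{0}={0}
  n11('bbccb'): parent n10 fail=2; on 'b' 2→1→0 → fail=3;  out {3}∪∅={3}

Scan:
i=0 'b': node 0→3
i=1 'c': node 3→4
i=2 'a': node 4→5  → match P2@[2:2]
i=3 'c': node 5→6  → match P1@[0:3],P4@[1:3]
i=4 'c': node 6→2 (via fail)  → match P0@[3:4]
i=5 'a': node 2→12 (via fail)  → match P2@[5:5]
i=6 'c': node 12→13  → match P4@[4:6]
i=7 'a': node 13→12 (via fail)  → match P2@[7:7]
i=8 'b': node 12→3 (via fail)
i=9 'b': node 3→8
i=10 'c': node 8→9
i=11 'c': node 9→10  → match P0@[10:11]
i=12 'b': node 10→11  → match P3@[8:12]
i=13 'b': node 11→8 (via fail)
i=14 'b': node 8→8 (via fail)
i=15 'c': node 8→9
i=16 'a': node 9→5 (via fail)  → match P2@[16:16]
i=17 'c': node 5→6  → match P1@[14:17],P4@[15:17]
i=18 'b': node 6→3 (via fail)
i=19 'b': node 3→8
i=20 'c': node 8→9
i=21 'c': node 9→10  → match P0@[20:21]
i=22 'b': node 10→11  → match P3@[18:22]
i=23 'b': node 11→8 (via fail)
i=24 'b': node 8→8 (via fail)
i=25 'a': node 8→7 (via fail)  → match P2@[25:25]
i=26 'c': node 7→1 (via fail)
i=27 'a': node 1→12  → match P2@[27:27]
i=28 'c': node 12→13  → match P4@[26:28]
i=29 'c': node 13→2 (via fail)  → match P0@[28:29]
i=30 'a': node 2→12 (via fail)  → match P2@[30:30]
i=31 'c': node 12→13  → match P4@[29:31]
i=32 'c': node 13→2 (via fail)  → match P0@[31:32]
i=33 'c': node 2→2 (via fail)  → match P0@[32:33]
i=34 'c': node 2→2 (via fail)  → match P0@[33:34]
i=35 'a': node 2→12 (via fail)  → match P2@[35:35]
i=36 'c': node 12→13  → match P4@[34:36]
i=37 'c': node 13→2 (via fail)  → match P0@[36:37]
i=38 'c': node 2→2 (via fail)  → match P0@[37:38]
i=39 'a': node 2→12 (via fail)  → match P2@[39:39]
i=40 'c': node 12→13  → match P4@[38:40]
i=41 'c': node 13→2 (via fail)  → match P0@[40:41]
i=42 'c': node 2→2 (via fail)  → match P0@[41:42]
i=43 'c': node 2→2 (via fail)  → match P0@[42:43]
i=44 'a': node 2→12 (via fail)  → match P2@[44:44]
i=45 'c': node 12→13  → match P4@[43:45]
i=46 'b': node 13→3 (via fail)
i=47 'c': node 3→4
i=48 'a': node 4→5  → match P2@[48:48]
i=49 'c': node 5→6  → match P1@[46:49],P4@[47:49]
i=50 'a': node 6→12 (via fail)  → match P2@[50:50]
i=51 'b': node 12→3 (via fail)
i=52 'c': node 3→4
i=53 'a': node 4→5  → match P2@[53:53]
i=54 'c': node 5→6  → match P1@[51:54],P4@[52:54]
i=55 'c': node 6→2 (via fail)  → match P0@[54:55]
i=56 'c': node 2→2 (via fail)  → match P0@[55:56]
i=57 'c': node 2→2 (via fail)  → match P0@[56:57]
i=58 'b': node 2→3 (via fail)
i=59 'c': node 3→4
i=60 'c': node 4→2 (via fail)  → match P0@[59:60]
i=61 'a': node 2→12 (via fail)  → match P2@[61:61]
i=62 'c': node 12→13  → match P4@[60:62]
i=63 'a': node 13→12 (via fail)  → match P2@[63:63]
i=64 'c': node 12→13  → match P4@[62:64]
i=65 'c': node 13→2 (via fail)  → match P0@[64:65]
i=66 'b': node 2→3 (via fail)
i=67 'c': node 3→4
i=68 'a': node 4→5  → match P2@[68:68]
i=69 'c': node 5→6  → match P1@[66:69],P4@[67:69]
i=70 'a': node 6→12 (via fail)  → match P2@[70:70]

Result: [[2,2],[3,1],[3,4],[4,0],[5,2],[6,4],[7,2],[11,0],[12,3],[16,2],[17,1],[17,4],[21,0],[22,3],[25,2],[27,2],[28,4],[29,0],[30,2],[31,4],[32,0],[33,0],[34,0],[35,2],[36,4],[37,0],[38,0],[39,2],[40,4],[41,0],[42,0],[43,0],[44,2],[45,4],[48,2],[49,1],[49,4],[50,2],[53,2],[54,1],[54,4],[55,0],[56,0],[57,0],[60,0],[61,2],[62,4],[63,2],[64,4],[65,0],[68,2],[69,1],[69,4],[70,2]]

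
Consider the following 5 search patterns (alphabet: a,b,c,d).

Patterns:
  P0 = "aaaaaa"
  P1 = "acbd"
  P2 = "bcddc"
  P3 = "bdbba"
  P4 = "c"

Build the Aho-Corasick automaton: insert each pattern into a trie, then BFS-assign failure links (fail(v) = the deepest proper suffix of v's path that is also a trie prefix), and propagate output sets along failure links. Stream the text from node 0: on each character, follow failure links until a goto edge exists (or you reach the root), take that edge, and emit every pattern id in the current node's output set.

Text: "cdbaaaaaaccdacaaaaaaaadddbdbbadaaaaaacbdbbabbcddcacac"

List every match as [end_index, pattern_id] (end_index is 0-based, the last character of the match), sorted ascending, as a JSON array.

Build:
Trie nodes:
  0='ε' goto a→1 b→10 c→19
  1='a' goto a→2 c→7
  2='aa' goto a→3
  3='aaa' goto a→4
  4='aaaa' goto a→5
  5='aaaaa' goto a→6
  6='aaaaaa' goto ·  [P0 ends]
  7='ac' goto b→8
  8='acb' goto d→9
  9='acbd' goto ·  [P1 ends]
  10='b' goto c→11 d→15
  11='bc' goto d→12
  12='bcd' goto d→13
  13='bcdd' goto c→14
  14='bcddc' goto ·  [P2 ends]
  15='bd' goto b→16
  16='bdb' goto b→17
  17='bdbb' goto a→18
  18='bdbba' goto ·  [P3 ends]
  19='c' goto ·  [P4 ends]

BFS fail/out derivation:
  fail(1) 'a': from fail(0)=0 chase 'a': 0 ⇒ 0;  out=∅∪out(0)=∅
  fail(10) 'b': from fail(0)=0 chase 'b': 0 ⇒ 0;  out=∅∪out(0)=∅
  fail(19) 'c': from fail(0)=0 chase 'c': 0 ⇒ 0;  out={4}∪out(0)={4}
  fail(2) 'aa': from fail(1)=0 chase 'a': 0 ⇒ 1;  out=∅∪out(1)=∅
  fail(7) 'ac': from fail(1)=0 chase 'c': 0 ⇒ 19;  out=∅∪out(19)={4}
  fail(11) 'bc': from fail(10)=0 chase 'c': 0 ⇒ 19;  out=∅∪out(19)={4}
  fail(15) 'bd': from fail(10)=0 chase 'd': 0 ⇒ 0;  out=∅∪out(0)=∅
  fail(3) 'aaa': from fail(2)=1 chase 'a': 1 ⇒ 2;  out=∅∪out(2)=∅
  fail(8) 'acb': from fail(7)=19 chase 'b': 19→0 ⇒ 10;  out=∅∪out(10)=∅
  fail(12) 'bcd': from fail(11)=19 chase 'd': 19→0 ⇒ 0;  out=∅∪out(0)=∅
  fail(16) 'bdb': from fail(15)=0 chase 'b': 0 ⇒ 10;  out=∅∪out(10)=∅
  fail(4) 'aaaa': from fail(3)=2 chase 'a': 2 ⇒ 3;  out=∅∪out(3)=∅
  fail(9) 'acbd': from fail(8)=10 chase 'd': 10 ⇒ 15;  out={1}∪out(15)={1}
  fail(13) 'bcdd': from fail(12)=0 chase 'd': 0 ⇒ 0;  out=∅∪out(0)=∅
  fail(17) 'bdbb': from fail(16)=10 chase 'b': 10→0 ⇒ 10;  out=∅∪out(10)=∅
  fail(5) 'aaaaa': from fail(4)=3 chase 'a': 3 ⇒ 4;  out=∅∪out(4)=∅
  fail(14) 'bcddc': from fail(13)=0 chase 'c': 0 ⇒ 19;  out={2}∪out(19)={2,4}
  fail(18) 'bdbba': from fail(17)=10 chase 'a': 10→0 ⇒ 1;  out={3}∪out(1)={3}
  fail(6) 'aaaaaa': from fail(5)=4 chase 'a': 4 ⇒ 5;  out={0}∪out(5)={0}

Run:
[0] read 'c'  n0⇒n19  emit P4@[0:0]
[1] read 'd'  n19⇒n0 ·f
[2] read 'b'  n0⇒n10
[3] read 'a'  n10⇒n1 ·f
[4] read 'a'  n1⇒n2
[5] read 'a'  n2⇒n3
[6] read 'a'  n3⇒n4
[7] read 'a'  n4⇒n5
[8] read 'a'  n5⇒n6  emit P0@[3:8]
[9] read 'c'  n6⇒n7 ·f  emit P4@[9:9]
[10] read 'c'  n7⇒n19 ·f  emit P4@[10:10]
[11] read 'd'  n19⇒n0 ·f
[12] read 'a'  n0⇒n1
[13] read 'c'  n1⇒n7  emit P4@[13:13]
[14] read 'a'  n7⇒n1 ·f
[15] read 'a'  n1⇒n2
[16] read 'a'  n2⇒n3
[17] read 'a'  n3⇒n4
[18] read 'a'  n4⇒n5
[19] read 'a'  n5⇒n6  emit P0@[14:19]
[20] read 'a'  n6⇒n6 ·f  emit P0@[15:20]
[21] read 'a'  n6⇒n6 ·f  emit P0@[16:21]
[22] read 'd'  n6⇒n0 ·f
[23] read 'd'  n0⇒n0
[24] read 'd'  n0⇒n0
[25] read 'b'  n0⇒n10
[26] read 'd'  n10⇒n15
[27] read 'b'  n15⇒n16
[28] read 'b'  n16⇒n17
[29] read 'a'  n17⇒n18  emit P3@[25:29]
[30] read 'd'  n18⇒n0 ·f
[31] read 'a'  n0⇒n1
[32] read 'a'  n1⇒n2
[33] read 'a'  n2⇒n3
[34] read 'a'  n3⇒n4
[35] read 'a'  n4⇒n5
[36] read 'a'  n5⇒n6  emit P0@[31:36]
[37] read 'c'  n6⇒n7 ·f  emit P4@[37:37]
[38] read 'b'  n7⇒n8
[39] read 'd'  n8⇒n9  emit P1@[36:39]
[40] read 'b'  n9⇒n16 ·f
[41] read 'b'  n16⇒n17
[42] read 'a'  n17⇒n18  emit P3@[38:42]
[43] read 'b'  n18⇒n10 ·f
[44] read 'b'  n10⇒n10 ·f
[45] read 'c'  n10⇒n11  emit P4@[45:45]
[46] read 'd'  n11⇒n12
[47] read 'd'  n12⇒n13
[48] read 'c'  n13⇒n14  emit P2@[44:48],P4@[48:48]
[49] read 'a'  n14⇒n1 ·f
[50] read 'c'  n1⇒n7  emit P4@[50:50]
[51] read 'a'  n7⇒n1 ·f
[52] read 'c'  n1⇒n7  emit P4@[52:52]

All matches (sorted): [[0,4],[8,0],[9,4],[10,4],[13,4],[19,0],[20,0],[21,0],[29,3],[36,0],[37,4],[39,1],[42,3],[45,4],[48,2],[48,4],[50,4],[52,4]]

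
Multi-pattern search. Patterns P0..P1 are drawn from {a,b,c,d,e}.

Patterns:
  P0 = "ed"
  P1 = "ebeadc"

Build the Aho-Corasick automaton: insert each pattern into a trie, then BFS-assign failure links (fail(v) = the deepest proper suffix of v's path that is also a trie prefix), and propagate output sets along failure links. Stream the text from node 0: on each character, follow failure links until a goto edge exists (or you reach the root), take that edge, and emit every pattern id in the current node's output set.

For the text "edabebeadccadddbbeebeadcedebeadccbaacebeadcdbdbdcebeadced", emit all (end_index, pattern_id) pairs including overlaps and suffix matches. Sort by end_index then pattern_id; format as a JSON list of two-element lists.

Build automaton:
Trie (insert patterns):
  0='ε' goto e→1
  1='e' goto b→3 d→2
  2='ed' goto ·  [P0 ends]
  3='eb' goto e→4
  4='ebe' goto a→5
  5='ebea' goto d→6
  6='ebead' goto c→7
  7='ebeadc' goto ·  [P1 ends]

BFS fail/out derivation:
  fail(1) 'e': from fail(0)=0 chase 'e': 0 ⇒ 0;  out=∅∪out(0)=∅
  fail(2) 'ed': from fail(1)=0 chase 'd': 0 ⇒ 0;  out={0}∪out(0)={0}
  fail(3) 'eb': from fail(1)=0 chase 'b': 0 ⇒ 0;  out=∅∪out(0)=∅
  fail(4) 'ebe': from fail(3)=0 chase 'e': 0 ⇒ 1;  out=∅∪out(1)=∅
  fail(5) 'ebea': from fail(4)=1 chase 'a': 1→0 ⇒ 0;  out=∅∪out(0)=∅
  fail(6) 'ebead': from fail(5)=0 chase 'd': 0 ⇒ 0;  out=∅∪out(0)=∅
  fail(7) 'ebeadc': from fail(6)=0 chase 'c': 0 ⇒ 0;  out={1}∪out(0)={1}

Scan:
i=0 'e': node 0→1
i=1 'd': node 1→2  emit P0@[0:1]
i=2 'a': node 2→0 (via fail)
i=3 'b': node 0→0
i=4 'e': node 0→1
i=5 'b': node 1→3
i=6 'e': node 3→4
i=7 'a': node 4→5
i=8 'd': node 5→6
i=9 'c': node 6→7  emit P1@[4:9]
i=10 'c': node 7→0 (via fail)
i=11 'a': node 0→0
i=12 'd': node 0→0
i=13 'd': node 0→0
i=14 'd': node 0→0
i=15 'b': node 0→0
i=16 'b': node 0→0
i=17 'e': node 0→1
i=18 'e': node 1→1 (via fail)
i=19 'b': node 1→3
i=20 'e': node 3→4
i=21 'a': node 4→5
i=22 'd': node 5→6
i=23 'c': node 6→7  emit P1@[18:23]
i=24 'e': node 7→1 (via fail)
i=25 'd': node 1→2  emit P0@[24:25]
i=26 'e': node 2→1 (via fail)
i=27 'b': node 1→3
i=28 'e': node 3→4
i=29 'a': node 4→5
i=30 'd': node 5→6
i=31 'c': node 6→7  emit P1@[26:31]
i=32 'c': node 7→0 (via fail)
i=33 'b': node 0→0
i=34 'a': node 0→0
i=35 'a': node 0→0
i=36 'c': node 0→0
i=37 'e': node 0→1
i=38 'b': node 1→3
i=39 'e': node 3→4
i=40 'a': node 4→5
i=41 'd': node 5→6
i=42 'c': node 6→7  emit P1@[37:42]
i=43 'd': node 7→0 (via fail)
i=44 'b': node 0→0
i=45 'd': node 0→0
i=46 'b': node 0→0
i=47 'd': node 0→0
i=48 'c': node 0→0
i=49 'e': node 0→1
i=50 'b': node 1→3
i=51 'e': node 3→4
i=52 'a': node 4→5
i=53 'd': node 5→6
i=54 'c': node 6→7  emit P1@[49:54]
i=55 'e': node 7→1 (via fail)
i=56 'd': node 1→2  emit P0@[55:56]

All matches (sorted): [[1,0],[9,1],[23,1],[25,0],[31,1],[42,1],[54,1],[56,0]]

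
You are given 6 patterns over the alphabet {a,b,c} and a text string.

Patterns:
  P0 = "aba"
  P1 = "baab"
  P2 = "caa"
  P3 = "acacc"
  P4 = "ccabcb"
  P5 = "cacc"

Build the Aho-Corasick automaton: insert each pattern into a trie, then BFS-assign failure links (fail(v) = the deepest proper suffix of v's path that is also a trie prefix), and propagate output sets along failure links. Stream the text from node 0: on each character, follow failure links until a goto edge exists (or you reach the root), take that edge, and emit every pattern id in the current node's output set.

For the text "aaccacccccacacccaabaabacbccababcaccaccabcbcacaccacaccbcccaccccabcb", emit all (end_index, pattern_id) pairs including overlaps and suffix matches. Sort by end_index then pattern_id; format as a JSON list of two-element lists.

Construct AC machine:
Trie (insert patterns):
  0='ε' goto a→1 b→4 c→8
  1='a' goto b→2 c→11
  2='ab' goto a→3
  3='aba' goto ·  ←P0
  4='b' goto a→5
  5='ba' goto a→6
  6='baa' goto b→7
  7='baab' goto ·  ←P1
  8='c' goto a→9 c→15
  9='ca' goto a→10 c→20
  10='caa' goto ·  ←P2
  11='ac' goto a→12
  12='aca' goto c→13
  13='acac' goto c→14
  14='acacc' goto ·  ←P3
  15='cc' goto a→16
  16='cca' goto b→17
  17='ccab' goto c→18
  18='ccabc' goto b→19
  19='ccabcb' goto ·  ←P4
  20='cac' goto c→21
  21='cacc' goto ·  ←P5

Failure links (BFS by depth):
  n1('a'): parent n0 fail=0; on 'a' 0 → fail=0;  out ∅∪∅=∅
  n4('b'): parent n0 fail=0; on 'b' 0 → fail=0;  out ∅∪∅=∅
  n8('c'): parent n0 fail=0; on 'c' 0 → fail=0;  out ∅∪∅=∅
  n2('ab'): parent n1 fail=0; on 'b' 0 → fail=4;  out ∅∪∅=∅
  n5('ba'): parent n4 fail=0; on 'a' 0 → fail=1;  out ∅∪∅=∅
  n9('ca'): parent n8 fail=0; on 'a' 0 → fail=1;  out ∅∪∅=∅
  n11('ac'): parent n1 fail=0; on 'c' 0 → fail=8;  out ∅∪∅=∅
  n15('cc'): parent n8 fail=0; on 'c' 0 → fail=8;  out ∅∪∅=∅
  n3('aba'): parent n2 fail=4; on 'a' 4 → fail=5;  out {0}∪∅={0}
  n6('baa'): parent n5 fail=1; on 'a' 1→0 → fail=1;  out ∅∪∅=∅
  n10('caa'): parent n9 fail=1; on 'a' 1→0 → fail=1;  out {2}∪∅={2}
  n12('aca'): parent n11 fail=8; on 'a' 8 → fail=9;  out ∅∪∅=∅
  n16('cca'): parent n15 fail=8; on 'a' 8 → fail=9;  out ∅∪∅=∅
  n20('cac'): parent n9 fail=1; on 'c' 1 → fail=11;  out ∅∪∅=∅
  n7('baab'): parent n6 fail=1; on 'b' 1 → fail=2;  out {1}∪∅={1}
  n13('acac'): parent n12 fail=9; on 'c' 9 → fail=20;  out ∅∪∅=∅
  n17('ccab'): parent n16 fail=9; on 'b' 9→1 → fail=2;  out ∅∪∅=∅
  n21('cacc'): parent n20 fail=11; on 'c' 11→8 → fail=15;  out {5}∪∅={5}
  n14('acacc'): parent n13 fail=20; on 'c' 20 → fail=21;  out {3}∪{5}={3,5}
  n18('ccabc'): parent n17 fail=2; on 'c' 2→4→0 → fail=8;  out ∅∪∅=∅
  n19('ccabcb'): parent n18 fail=8; on 'b' 8→0 → fail=4;  out {4}∪∅={4}

Text stream:
[0] read 'a'  n0⇒n1
[1] read 'a'  n1⇒n1 (via fail)
[2] read 'c'  n1⇒n11
[3] read 'c'  n11⇒n15 (via fail)
[4] read 'a'  n15⇒n16
[5] read 'c'  n16⇒n20 (via fail)
[6] read 'c'  n20⇒n21  emit P5@[3:6]
[7] read 'c'  n21⇒n15 (via fail)
[8] read 'c'  n15⇒n15 (via fail)
[9] read 'c'  n15⇒n15 (via fail)
[10] read 'a'  n15⇒n16
[11] read 'c'  n16⇒n20 (via fail)
[12] read 'a'  n20⇒n12 (via fail)
[13] read 'c'  n12⇒n13
[14] read 'c'  n13⇒n14  emit P3@[10:14],P5@[11:14]
[15] read 'c'  n14⇒n15 (via fail)
[16] read 'a'  n15⇒n16
[17] read 'a'  n16⇒n10 (via fail)  emit P2@[15:17]
[18] read 'b'  n10⇒n2 (via fail)
[19] read 'a'  n2⇒n3  emit P0@[17:19]
[20] read 'a'  n3⇒n6 (via fail)
[21] read 'b'  n6⇒n7  emit P1@[18:21]
[22] read 'a'  n7⇒n3 (via fail)  emit P0@[20:22]
[23] read 'c'  n3⇒n11 (via fail)
[24] read 'b'  n11⇒n4 (via fail)
[25] read 'c'  n4⇒n8 (via fail)
[26] read 'c'  n8⇒n15
[27] read 'a'  n15⇒n16
[28] read 'b'  n16⇒n17
[29] read 'a'  n17⇒n3 (via fail)  emit P0@[27:29]
[30] read 'b'  n3⇒n2 (via fail)
[31] read 'c'  n2⇒n8 (via fail)
[32] read 'a'  n8⇒n9
[33] read 'c'  n9⇒n20
[34] read 'c'  n20⇒n21  emit P5@[31:34]
[35] read 'a'  n21⇒n16 (via fail)
[36] read 'c'  n16⇒n20 (via fail)
[37] read 'c'  n20⇒n21  emit P5@[34:37]
[38] read 'a'  n21⇒n16 (via fail)
[39] read 'b'  n16⇒n17
[40] read 'c'  n17⇒n18
[41] read 'b'  n18⇒n19  emit P4@[36:41]
[42] read 'c'  n19⇒n8 (via fail)
[43] read 'a'  n8⇒n9
[44] read 'c'  n9⇒n20
[45] read 'a'  n20⇒n12 (via fail)
[46] read 'c'  n12⇒n13
[47] read 'c'  n13⇒n14  emit P3@[43:47],P5@[44:47]
[48] read 'a'  n14⇒n16 (via fail)
[49] read 'c'  n16⇒n20 (via fail)
[50] read 'a'  n20⇒n12 (via fail)
[51] read 'c'  n12⇒n13
[52] read 'c'  n13⇒n14  emit P3@[48:52],P5@[49:52]
[53] read 'b'  n14⇒n4 (via fail)
[54] read 'c'  n4⇒n8 (via fail)
[55] read 'c'  n8⇒n15
[56] read 'c'  n15⇒n15 (via fail)
[57] read 'a'  n15⇒n16
[58] read 'c'  n16⇒n20 (via fail)
[59] read 'c'  n20⇒n21  emit P5@[56:59]
[60] read 'c'  n21⇒n15 (via fail)
[61] read 'c'  n15⇒n15 (via fail)
[62] read 'a'  n15⇒n16
[63] read 'b'  n16⇒n17
[64] read 'c'  n17⇒n18
[65] read 'b'  n18⇒n19  emit P4@[60:65]

Matches: [[6,5],[14,3],[14,5],[17,2],[19,0],[21,1],[22,0],[29,0],[34,5],[37,5],[41,4],[47,3],[47,5],[52,3],[52,5],[59,5],[65,4]]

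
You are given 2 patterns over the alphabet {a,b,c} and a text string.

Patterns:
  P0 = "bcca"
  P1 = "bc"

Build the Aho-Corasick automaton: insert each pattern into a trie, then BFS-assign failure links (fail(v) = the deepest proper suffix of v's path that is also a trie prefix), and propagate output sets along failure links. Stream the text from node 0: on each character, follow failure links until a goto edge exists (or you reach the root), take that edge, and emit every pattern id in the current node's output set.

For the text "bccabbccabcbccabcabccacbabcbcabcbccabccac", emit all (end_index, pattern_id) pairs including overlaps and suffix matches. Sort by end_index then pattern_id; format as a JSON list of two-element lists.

Build:
Trie nodes:
  0='ε' goto b→1
  1='b' goto c→2
  2='bc' goto c→3  [P1 ends]
  3='bcc' goto a→4
  4='bcca' goto ·  [P0 ends]

BFS fail/out derivation:
  n1('b'): parent n0 fail=0; on 'b' 0 → fail=0;  out ∅∪∅=∅
  n2('bc'): parent n1 fail=0; on 'c' 0 → fail=0;  out {1}∪∅={1}
  n3('bcc'): parent n2 fail=0; on 'c' 0 → fail=0;  out ∅∪∅=∅
  n4('bcca'): parent n3 fail=0; on 'a' 0 → fail=0;  out {0}∪∅={0}

Text stream:
i=0 'b': node 0→1
i=1 'c': node 1→2  emit P1@[0:1]
i=2 'c': node 2→3
i=3 'a': node 3→4  emit P0@[0:3]
i=4 'b': node 4→1 (fail-walked)
i=5 'b': node 1→1 (fail-walked)
i=6 'c': node 1→2  emit P1@[5:6]
i=7 'c': node 2→3
i=8 'a': node 3→4  emit P0@[5:8]
i=9 'b': node 4→1 (fail-walked)
i=10 'c': node 1→2  emit P1@[9:10]
i=11 'b': node 2→1 (fail-walked)
i=12 'c': node 1→2  emit P1@[11:12]
i=13 'c': node 2→3
i=14 'a': node 3→4  emit P0@[11:14]
i=15 'b': node 4→1 (fail-walked)
i=16 'c': node 1→2  emit P1@[15:16]
i=17 'a': node 2→0 (fail-walked)
i=18 'b': node 0→1
i=19 'c': node 1→2  emit P1@[18:19]
i=20 'c': node 2→3
i=21 'a': node 3→4  emit P0@[18:21]
i=22 'c': node 4→0 (fail-walked)
i=23 'b': node 0→1
i=24 'a': node 1→0 (fail-walked)
i=25 'b': node 0→1
i=26 'c': node 1→2  emit P1@[25:26]
i=27 'b': node 2→1 (fail-walked)
i=28 'c': node 1→2  emit P1@[27:28]
i=29 'a': node 2→0 (fail-walked)
i=30 'b': node 0→1
i=31 'c': node 1→2  emit P1@[30:31]
i=32 'b': node 2→1 (fail-walked)
i=33 'c': node 1→2  emit P1@[32:33]
i=34 'c': node 2→3
i=35 'a': node 3→4  emit P0@[32:35]
i=36 'b': node 4→1 (fail-walked)
i=37 'c': node 1→2  emit P1@[36:37]
i=38 'c': node 2→3
i=39 'a': node 3→4  emit P0@[36:39]
i=40 'c': node 4→0 (fail-walked)

Result: [[1,1],[3,0],[6,1],[8,0],[10,1],[12,1],[14,0],[16,1],[19,1],[21,0],[26,1],[28,1],[31,1],[33,1],[35,0],[37,1],[39,0]]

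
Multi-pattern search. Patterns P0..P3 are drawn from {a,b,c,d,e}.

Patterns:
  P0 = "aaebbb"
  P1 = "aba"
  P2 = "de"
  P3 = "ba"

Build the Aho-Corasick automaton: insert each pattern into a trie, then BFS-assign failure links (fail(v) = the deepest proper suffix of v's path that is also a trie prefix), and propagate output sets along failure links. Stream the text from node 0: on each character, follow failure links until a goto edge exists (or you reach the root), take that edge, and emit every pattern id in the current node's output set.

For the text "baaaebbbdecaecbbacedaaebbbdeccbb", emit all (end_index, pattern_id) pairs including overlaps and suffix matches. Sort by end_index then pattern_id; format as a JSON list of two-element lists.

Build:
Trie nodes:
  0='ε' goto a→1 b→11 d→9
  1='a' goto a→2 b→7
  2='aa' goto e→3
  3='aae' goto b→4
  4='aaeb' goto b→5
  5='aaebb' goto b→6
  6='aaebbb' goto ·  [P0 ends]
  7='ab' goto a→8
  8='aba' goto ·  [P1 ends]
  9='d' goto e→10
  10='de' goto ·  [P2 ends]
  11='b' goto a→12
  12='ba' goto ·  [P3 ends]

Failure links (BFS by depth):
  n1('a'): parent n0 fail=0; on 'a' 0 → fail=0;  out ∅∪∅=∅
  n9('d'): parent n0 fail=0; on 'd' 0 → fail=0;  out ∅∪∅=∅
  n11('b'): parent n0 fail=0; on 'b' 0 → fail=0;  out ∅∪∅=∅
  n2('aa'): parent n1 fail=0; on 'a' 0 → fail=1;  out ∅∪∅=∅
  n7('ab'): parent n1 fail=0; on 'b' 0 → fail=11;  out ∅∪∅=∅
  n10('de'): parent n9 fail=0; on 'e' 0 → fail=0;  out {2}∪∅={2}
  n12('ba'): parent n11 fail=0; on 'a' 0 → fail=1;  out {3}∪∅={3}
  n3('aae'): parent n2 fail=1; on 'e' 1→0 → fail=0;  out ∅∪∅=∅
  n8('aba'): parent n7 fail=11; on 'a' 11 → fail=12;  out {1}∪{3}={1,3}
  n4('aaeb'): parent n3 fail=0; on 'b' 0 → fail=11;  out ∅∪∅=∅
  n5('aaebb'): parent n4 fail=11; on 'b' 11→0 → fail=11;  out ∅∪∅=∅
  n6('aaebbb'): parent n5 fail=11; on 'b' 11→0 → fail=11;  out {0}∪∅={0}

Run:
i=0 'b': node 0→11
i=1 'a': node 11→12  ** P3@[0:1]
i=2 'a': node 12→2 (via fail)
i=3 'a': node 2→2 (via fail)
i=4 'e': node 2→3
i=5 'b': node 3→4
i=6 'b': node 4→5
i=7 'b': node 5→6  ** P0@[2:7]
i=8 'd': node 6→9 (via fail)
i=9 'e': node 9→10  ** P2@[8:9]
i=10 'c': node 10→0 (via fail)
i=11 'a': node 0→1
i=12 'e': node 1→0 (via fail)
i=13 'c': node 0→0
i=14 'b': node 0→11
i=15 'b': node 11→11 (via fail)
i=16 'a': node 11→12  ** P3@[15:16]
i=17 'c': node 12→0 (via fail)
i=18 'e': node 0→0
i=19 'd': node 0→9
i=20 'a': node 9→1 (via fail)
i=21 'a': node 1→2
i=22 'e': node 2→3
i=23 'b': node 3→4
i=24 'b': node 4→5
i=25 'b': node 5→6  ** P0@[20:25]
i=26 'd': node 6→9 (via fail)
i=27 'e': node 9→10  ** P2@[26:27]
i=28 'c': node 10→0 (via fail)
i=29 'c': node 0→0
i=30 'b': node 0→11
i=31 'b': node 11→11 (via fail)

All matches (sorted): [[1,3],[7,0],[9,2],[16,3],[25,0],[27,2]]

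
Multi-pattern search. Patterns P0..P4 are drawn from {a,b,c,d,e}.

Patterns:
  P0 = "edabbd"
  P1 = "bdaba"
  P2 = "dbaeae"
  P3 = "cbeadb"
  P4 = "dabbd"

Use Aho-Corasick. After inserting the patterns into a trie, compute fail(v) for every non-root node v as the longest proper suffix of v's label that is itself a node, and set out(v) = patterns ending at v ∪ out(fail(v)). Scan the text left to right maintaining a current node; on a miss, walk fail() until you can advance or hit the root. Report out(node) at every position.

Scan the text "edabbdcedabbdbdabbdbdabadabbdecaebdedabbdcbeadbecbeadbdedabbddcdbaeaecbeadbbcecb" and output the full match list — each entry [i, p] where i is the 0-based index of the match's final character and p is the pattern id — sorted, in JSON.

Build automaton:
Trie nodes:
  0='ε' goto b→7 c→18 d→12 e→1
  1='e' goto d→2
  2='ed' goto a→3
  3='eda' goto b→4
  4='edab' goto b→5
  5='edabb' goto d→6
  6='edabbd' goto ·  ←P0
  7='b' goto d→8
  8='bd' goto a→9
  9='bda' goto b→10
  10='bdab' goto a→11
  11='bdaba' goto ·  ←P1
  12='d' goto a→24 b→13
  13='db' goto a→14
  14='dba' goto e→15
  15='dbae' goto a→16
  16='dbaea' goto e→17
  17='dbaeae' goto ·  ←P2
  18='c' goto b→19
  19='cb' goto e→20
  20='cbe' goto a→21
  21='cbea' goto d→22
  22='cbead' goto b→23
  23='cbeadb' goto ·  ←P3
  24='da' goto b→25
  25='dab' goto b→26
  26='dabb' goto d→27
  27='dabbd' goto ·  ←P4

BFS fail/out derivation:
  n1('e'): parent n0 fail=0; on 'e' 0 → fail=0;  out ∅∪∅=∅
  n7('b'): parent n0 fail=0; on 'b' 0 → fail=0;  out ∅∪∅=∅
  n12('d'): parent n0 fail=0; on 'd' 0 → fail=0;  out ∅∪∅=∅
  n18('c'): parent n0 fail=0; on 'c' 0 → fail=0;  out ∅∪∅=∅
  n2('ed'): parent n1 fail=0; on 'd' 0 → fail=12;  out ∅∪∅=∅
  n8('bd'): parent n7 fail=0; on 'd' 0 → fail=12;  out ∅∪∅=∅
  n13('db'): parent n12 fail=0; on 'b' 0 → fail=7;  out ∅∪∅=∅
  n19('cb'): parent n18 fail=0; on 'b' 0 → fail=7;  out ∅∪∅=∅
  n24('da'): parent n12 fail=0; on 'a' 0 → fail=0;  out ∅∪∅=∅
  n3('eda'): parent n2 fail=12; on 'a' 12 → fail=24;  out ∅∪∅=∅
  n9('bda'): parent n8 fail=12; on 'a' 12 → fail=24;  out ∅∪∅=∅
  n14('dba'): parent n13 fail=7; on 'a' 7→0 → fail=0;  out ∅∪∅=∅
  n20('cbe'): parent n19 fail=7; on 'e' 7→0 → fail=1;  out ∅∪∅=∅
  n25('dab'): parent n24 fail=0; on 'b' 0 → fail=7;  out ∅∪∅=∅
  n4('edab'): parent n3 fail=24; on 'b' 24 → fail=25;  out ∅∪∅=∅
  n10('bdab'): parent n9 fail=24; on 'b' 24 → fail=25;  out ∅∪∅=∅
  n15('dbae'): parent n14 fail=0; on 'e' 0 → fail=1;  out ∅∪∅=∅
  n21('cbea'): parent n20 fail=1; on 'a' 1→0 → fail=0;  out ∅∪∅=∅
  n26('dabb'): parent n25 fail=7; on 'b' 7→0 → fail=7;  out ∅∪∅=∅
  n5('edabb'): parent n4 fail=25; on 'b' 25 → fail=26;  out ∅∪∅=∅
  n11('bdaba'): parent n10 fail=25; on 'a' 25→7→0 → fail=0;  out {1}∪∅={1}
  n16('dbaea'): parent n15 fail=1; on 'a' 1→0 → fail=0;  out ∅∪∅=∅
  n22('cbead'): parent n21 fail=0; on 'd' 0 → fail=12;  out ∅∪∅=∅
  n27('dabbd'): parent n26 fail=7; on 'd' 7 → fail=8;  out {4}∪∅={4}
  n6('edabbd'): parent n5 fail=26; on 'd' 26 → fail=27;  out {0}∪{4}={0,4}
  n17('dbaeae'): parent n16 fail=0; on 'e' 0 → fail=1;  out {2}∪∅={2}
  n23('cbeadb'): parent n22 fail=12; on 'b' 12 → fail=13;  out {3}∪∅={3}

Run:
i=0 'e': node 0→1
i=1 'd': node 1→2
i=2 'a': node 2→3
i=3 'b': node 3→4
i=4 'b': node 4→5
i=5 'd': node 5→6  → match P0@[0:5],P4@[1:5]
i=6 'c': node 6→18 ·f
i=7 'e': node 18→1 ·f
i=8 'd': node 1→2
i=9 'a': node 2→3
i=10 'b': node 3→4
i=11 'b': node 4→5
i=12 'd': node 5→6  → match P0@[7:12],P4@[8:12]
i=13 'b': node 6→13 ·f
i=14 'd': node 13→8 ·f
i=15 'a': node 8→9
i=16 'b': node 9→10
i=17 'b': node 10→26 ·f
i=18 'd': node 26→27  → match P4@[14:18]
i=19 'b': node 27→13 ·f
i=20 'd': node 13→8 ·f
i=21 'a': node 8→9
i=22 'b': node 9→10
i=23 'a': node 10→11  → match P1@[19:23]
i=24 'd': node 11→12 ·f
i=25 'a': node 12→24
i=26 'b': node 24→25
i=27 'b': node 25→26
i=28 'd': node 26→27  → match P4@[24:28]
i=29 'e': node 27→1 ·f
i=30 'c': node 1→18 ·f
i=31 'a': node 18→0 ·f
i=32 'e': node 0→1
i=33 'b': node 1→7 ·f
i=34 'd': node 7→8
i=35 'e': node 8→1 ·f
i=36 'd': node 1→2
i=37 'a': node 2→3
i=38 'b': node 3→4
i=39 'b': node 4→5
i=40 'd': node 5→6  → match P0@[35:40],P4@[36:40]
i=41 'c': node 6→18 ·f
i=42 'b': node 18→19
i=43 'e': node 19→20
i=44 'a': node 20→21
i=45 'd': node 21→22
i=46 'b': node 22→23  → match P3@[41:46]
i=47 'e': node 23→1 ·f
i=48 'c': node 1→18 ·f
i=49 'b': node 18→19
i=50 'e': node 19→20
i=51 'a': node 20→21
i=52 'd': node 21→22
i=53 'b': node 22→23  → match P3@[48:53]
i=54 'd': node 23→8 ·f
i=55 'e': node 8→1 ·f
i=56 'd': node 1→2
i=57 'a': node 2→3
i=58 'b': node 3→4
i=59 'b': node 4→5
i=60 'd': node 5→6  → match P0@[55:60],P4@[56:60]
i=61 'd': node 6→12 ·f
i=62 'c': node 12→18 ·f
i=63 'd': node 18→12 ·f
i=64 'b': node 12→13
i=65 'a': node 13→14
i=66 'e': node 14→15
i=67 'a': node 15→16
i=68 'e': node 16→17  → match P2@[63:68]
i=69 'c': node 17→18 ·f
i=70 'b': node 18→19
i=71 'e': node 19→20
i=72 'a': node 20→21
i=73 'd': node 21→22
i=74 'b': node 22→23  → match P3@[69:74]
i=75 'b': node 23→7 ·f
i=76 'c': node 7→18 ·f
i=77 'e': node 18→1 ·f
i=78 'c': node 1→18 ·f
i=79 'b': node 18→19

Matches: [[5,0],[5,4],[12,0],[12,4],[18,4],[23,1],[28,4],[40,0],[40,4],[46,3],[53,3],[60,0],[60,4],[68,2],[74,3]]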